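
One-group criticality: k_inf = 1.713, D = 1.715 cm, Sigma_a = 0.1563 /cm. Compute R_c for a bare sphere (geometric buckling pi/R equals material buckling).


L^2 = D / Sigma_a = 1.715 / 0.1563 = 10.97249 cm^2
B_m^2 = (k_inf - 1) / L^2 = (1.713 - 1) / 10.97249 = 0.06498069 /cm^2
For a bare sphere: B_g = pi/R, so R_c = pi / sqrt(B_m^2)
R_c = pi / sqrt(0.06498069) = 12.324 cm

12.324


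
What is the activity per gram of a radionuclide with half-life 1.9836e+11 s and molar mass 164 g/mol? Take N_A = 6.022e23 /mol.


lambda = ln(2) / t_half = ln(2) / 1.9836e+11 = 3.494390e-12 /s
SA = lambda * N_A / M
SA = 3.494390e-12 * 6.022e23 / 164
SA = 1.2831e+10 Bq/g

1.2831e+10


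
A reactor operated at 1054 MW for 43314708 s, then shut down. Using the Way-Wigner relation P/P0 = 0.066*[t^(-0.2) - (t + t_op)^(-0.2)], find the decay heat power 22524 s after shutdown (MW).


P/P0 = 0.066 * [t^(-0.2) - (t + t_op)^(-0.2)]
P/P0 = 0.066 * [22524^(-0.2) - (22524 + 43314708)^(-0.2)]
P/P0 = 0.066 * [0.1347320 - 0.02969120] = 0.006932693
P = 1054 * 0.006932693 = 7.3071 MW

7.3071


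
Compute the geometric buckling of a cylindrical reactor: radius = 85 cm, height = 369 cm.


B^2 = (2.405/R)^2 + (pi/H)^2
B^2 = (2.405/85)^2 + (pi/369)^2
B^2 = 8.7304e-04 /cm^2

8.7304e-04


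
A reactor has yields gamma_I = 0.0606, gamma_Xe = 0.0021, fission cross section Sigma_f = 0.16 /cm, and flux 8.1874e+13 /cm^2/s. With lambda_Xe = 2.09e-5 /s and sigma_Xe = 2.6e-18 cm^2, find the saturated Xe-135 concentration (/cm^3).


Xe_eq = (gamma_I + gamma_Xe) * Sigma_f * phi / (lambda_Xe + sigma_Xe * phi)
Numerator = (0.0606 + 0.0021) * 0.16 * 8.1874e+13 = 8.213600e+11
Denominator = 2.09e-5 + 2.6e-18 * 8.1874e+13 = 2.337724e-04
Xe_eq = 8.213600e+11 / 2.337724e-04 = 3.5135e+15 /cm^3

3.5135e+15


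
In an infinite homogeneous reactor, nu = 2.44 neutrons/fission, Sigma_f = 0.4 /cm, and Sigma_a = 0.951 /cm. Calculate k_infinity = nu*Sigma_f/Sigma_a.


k_inf = nu * Sigma_f / Sigma_a
k_inf = 2.44 * 0.4 / 0.951
k_inf = 1.0263

1.0263


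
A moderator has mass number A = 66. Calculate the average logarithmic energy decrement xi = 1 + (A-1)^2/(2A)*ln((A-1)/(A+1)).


xi = 1 + (A-1)^2/(2A) * ln((A-1)/(A+1))
xi = 1 + (66-1)^2/(2*66) * ln((66-1)/(66 +1))
xi = 0.029999

0.029999


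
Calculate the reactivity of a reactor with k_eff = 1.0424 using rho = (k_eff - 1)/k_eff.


rho = (k_eff - 1) / k_eff
rho = (1.0424 - 1) / 1.0424
rho = 0.040675

0.040675


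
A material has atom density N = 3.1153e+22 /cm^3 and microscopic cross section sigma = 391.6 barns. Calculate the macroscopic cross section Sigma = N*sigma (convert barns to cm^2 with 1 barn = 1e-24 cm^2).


Sigma = N * sigma_barns * 1e-24
Sigma = 3.1153e+22 * 391.6 * 1e-24
Sigma = 12.200 /cm

12.200


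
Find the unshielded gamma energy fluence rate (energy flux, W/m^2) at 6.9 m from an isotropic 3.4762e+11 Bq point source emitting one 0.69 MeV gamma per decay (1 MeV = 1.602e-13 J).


psi = A * E * 1.602e-13 / (4*pi*r^2)
psi = 3.4762e+11 * 0.69 * 1.602e-13 / (4*pi*6.9^2)
psi = 6.4226e-05 W/m^2

6.4226e-05


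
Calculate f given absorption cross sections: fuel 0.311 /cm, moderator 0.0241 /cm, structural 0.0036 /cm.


f = Sigma_a_fuel / (Sigma_a_fuel + Sigma_a_mod + Sigma_a_other)
f = 0.311 / (0.311 + 0.0241 + 0.0036)
f = 0.91822

0.91822


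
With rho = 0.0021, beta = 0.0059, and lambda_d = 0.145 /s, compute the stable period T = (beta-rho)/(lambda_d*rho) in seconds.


T = (beta - rho) / (lambda_d * rho)
T = (0.0059 - 0.0021) / (0.145 * 0.0021)
T = 12.479 s

12.479


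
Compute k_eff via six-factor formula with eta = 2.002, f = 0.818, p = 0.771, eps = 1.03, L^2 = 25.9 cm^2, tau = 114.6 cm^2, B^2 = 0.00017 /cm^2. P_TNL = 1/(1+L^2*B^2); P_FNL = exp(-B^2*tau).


k_inf = eta*f*p*eps = 2.002*0.818*0.771*1.03 = 1.300496
P_TNL = 1/(1 + L^2*B^2) = 1/(1 + 25.9*0.00017) = 0.9956163
P_FNL = exp(-B^2*tau) = exp(-0.00017*114.6) = 0.9807065
k_eff = k_inf * P_TNL * P_FNL = 1.300496 * 0.9956163 * 0.9807065
k_eff = 1.2698

1.2698


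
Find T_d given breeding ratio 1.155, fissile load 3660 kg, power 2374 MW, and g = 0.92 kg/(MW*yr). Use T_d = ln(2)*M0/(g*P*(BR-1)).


Breeding gain G = BR - 1 = 1.155 - 1 = 0.155
Fissile production rate = g * P * G = 0.92 * 2374 * 0.155 = 338.5324 kg/yr
T_d = ln(2) * M0 / (g * P * G)
T_d = ln(2) * 3660 / 338.5324 = 7.4939 yr

7.4939


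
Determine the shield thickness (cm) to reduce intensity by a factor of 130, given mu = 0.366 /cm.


x = ln(factor) / mu
x = ln(130) / 0.366
x = 13.299 cm

13.299


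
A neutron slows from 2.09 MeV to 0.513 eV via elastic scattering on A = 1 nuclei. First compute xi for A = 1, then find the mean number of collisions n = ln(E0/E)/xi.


xi = 1 + (A-1)^2/(2A)*ln((A-1)/(A+1)) = 1 (for A = 1)
n = ln(E0/E) / xi
n = ln(2.09e6 / 0.513) / 1
n = ln(4.074074e+06) / 1 = 15.220

15.220


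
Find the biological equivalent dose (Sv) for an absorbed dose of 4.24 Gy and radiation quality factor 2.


H = D * Q
H = 4.24 * 2
H = 8.4800 Sv

8.4800


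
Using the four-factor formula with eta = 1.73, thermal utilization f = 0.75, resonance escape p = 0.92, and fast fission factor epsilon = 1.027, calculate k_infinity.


k_inf = eta * f * p * epsilon
k_inf = 1.73 * 0.75 * 0.92 * 1.027
k_inf = 1.2259

1.2259


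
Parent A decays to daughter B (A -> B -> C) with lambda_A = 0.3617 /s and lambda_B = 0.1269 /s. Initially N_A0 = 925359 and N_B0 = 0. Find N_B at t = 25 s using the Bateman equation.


N_B(t) = lambda_A * N_A0 / (lambda_B - lambda_A) * [exp(-lambda_A*t) - exp(-lambda_B*t)]
exp(-0.3617*25) = 1.182748e-04; exp(-0.1269*25) = 0.04189872
N_B = 0.3617 * 925359 / (0.1269 - 0.3617) * (1.182748e-04 - 0.04189872)
N_B = 59557

59557


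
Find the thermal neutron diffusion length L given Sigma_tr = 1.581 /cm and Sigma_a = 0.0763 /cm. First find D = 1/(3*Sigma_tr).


D = 1 / (3 * Sigma_tr) = 1 / (3 * 1.581) = 0.2108370 cm
L = sqrt(D / Sigma_a)
L = sqrt(0.2108370 / 0.0763)
L = 1.6623 cm

1.6623


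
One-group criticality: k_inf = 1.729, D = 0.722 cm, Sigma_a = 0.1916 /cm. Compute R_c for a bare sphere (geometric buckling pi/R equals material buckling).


L^2 = D / Sigma_a = 0.722 / 0.1916 = 3.768267 cm^2
B_m^2 = (k_inf - 1) / L^2 = (1.729 - 1) / 3.768267 = 0.1934576 /cm^2
For a bare sphere: B_g = pi/R, so R_c = pi / sqrt(B_m^2)
R_c = pi / sqrt(0.1934576) = 7.1426 cm

7.1426


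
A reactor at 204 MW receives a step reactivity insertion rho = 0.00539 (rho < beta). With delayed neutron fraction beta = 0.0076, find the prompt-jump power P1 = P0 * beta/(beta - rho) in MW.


P1/P0 = beta / (beta - rho)
P1/P0 = 0.0076 / (0.0076 - 0.00539) = 3.438914
P1 = 204 * 3.438914 = 701.54 MW

701.54


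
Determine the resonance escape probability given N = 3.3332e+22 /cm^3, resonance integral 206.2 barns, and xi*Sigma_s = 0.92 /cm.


p = exp(-N * I * 1e-24 / (xi*Sigma_s))
p = exp(-3.3332e+22 * 206.2 * 1e-24 / 0.92)
p = 5.6952e-04

5.6952e-04


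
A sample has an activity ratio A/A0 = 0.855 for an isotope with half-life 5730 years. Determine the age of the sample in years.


lambda = ln(2) / t_half = ln(2) / 5730 = 1.209681e-04 /yr
t = -ln(A/A0) / lambda
t = -ln(0.855) / 1.209681e-04
t = 1295.0 yr

1295.0


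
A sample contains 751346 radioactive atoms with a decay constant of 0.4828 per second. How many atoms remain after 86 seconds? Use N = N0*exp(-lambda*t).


N = N0 * exp(-lambda * t)
N = 751346 * exp(-0.4828 * 86)
N = 6.9757e-13

6.9757e-13


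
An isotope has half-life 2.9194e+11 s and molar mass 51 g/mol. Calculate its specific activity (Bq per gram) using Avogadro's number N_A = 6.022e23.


lambda = ln(2) / t_half = ln(2) / 2.9194e+11 = 2.374280e-12 /s
SA = lambda * N_A / M
SA = 2.374280e-12 * 6.022e23 / 51
SA = 2.8035e+10 Bq/g

2.8035e+10


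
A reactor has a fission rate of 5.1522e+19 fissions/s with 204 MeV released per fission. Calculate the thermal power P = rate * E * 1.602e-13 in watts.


P = fission_rate * E_MeV * 1.602e-13
P = 5.1522e+19 * 204 * 1.602e-13
P = 1.6838e+09 W

1.6838e+09


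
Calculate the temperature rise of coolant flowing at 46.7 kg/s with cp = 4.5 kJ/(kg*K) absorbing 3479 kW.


dT = Q / (m_dot * cp)
dT = 3479 / (46.7 * 4.5)
dT = 16.555 C

16.555


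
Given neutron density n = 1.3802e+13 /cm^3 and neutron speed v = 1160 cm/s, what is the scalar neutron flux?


phi = n * v
phi = 1.3802e+13 * 1160
phi = 1.6010e+16 /cm^2/s

1.6010e+16


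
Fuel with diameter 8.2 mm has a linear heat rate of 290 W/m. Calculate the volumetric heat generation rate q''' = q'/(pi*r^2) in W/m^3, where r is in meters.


r = D / 2 / 1000 = 8.2 / 2 / 1000 = 0.0041 m
q''' = q' / (pi * r^2)
q''' = 290 / (pi * 0.0041^2)
q''' = 5.4914e+06 W/m^3

5.4914e+06


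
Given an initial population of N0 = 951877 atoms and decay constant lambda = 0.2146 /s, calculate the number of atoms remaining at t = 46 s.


N = N0 * exp(-lambda * t)
N = 951877 * exp(-0.2146 * 46)
N = 49.136

49.136


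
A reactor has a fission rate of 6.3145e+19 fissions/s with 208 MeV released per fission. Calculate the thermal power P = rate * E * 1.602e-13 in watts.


P = fission_rate * E_MeV * 1.602e-13
P = 6.3145e+19 * 208 * 1.602e-13
P = 2.1041e+09 W

2.1041e+09


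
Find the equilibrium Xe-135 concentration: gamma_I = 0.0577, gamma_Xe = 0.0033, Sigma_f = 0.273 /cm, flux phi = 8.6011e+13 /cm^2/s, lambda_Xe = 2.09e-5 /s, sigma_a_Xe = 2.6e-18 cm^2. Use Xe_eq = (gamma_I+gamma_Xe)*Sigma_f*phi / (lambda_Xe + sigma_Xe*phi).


Xe_eq = (gamma_I + gamma_Xe) * Sigma_f * phi / (lambda_Xe + sigma_Xe * phi)
Numerator = (0.0577 + 0.0033) * 0.273 * 8.6011e+13 = 1.432341e+12
Denominator = 2.09e-5 + 2.6e-18 * 8.6011e+13 = 2.445286e-04
Xe_eq = 1.432341e+12 / 2.445286e-04 = 5.8576e+15 /cm^3

5.8576e+15


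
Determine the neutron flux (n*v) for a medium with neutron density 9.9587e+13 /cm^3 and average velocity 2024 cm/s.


phi = n * v
phi = 9.9587e+13 * 2024
phi = 2.0156e+17 /cm^2/s

2.0156e+17


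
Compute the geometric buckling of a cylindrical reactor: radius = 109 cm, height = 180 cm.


B^2 = (2.405/R)^2 + (pi/H)^2
B^2 = (2.405/109)^2 + (pi/180)^2
B^2 = 7.9145e-04 /cm^2

7.9145e-04


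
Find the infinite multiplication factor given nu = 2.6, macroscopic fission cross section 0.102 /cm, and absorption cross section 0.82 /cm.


k_inf = nu * Sigma_f / Sigma_a
k_inf = 2.6 * 0.102 / 0.82
k_inf = 0.32341

0.32341


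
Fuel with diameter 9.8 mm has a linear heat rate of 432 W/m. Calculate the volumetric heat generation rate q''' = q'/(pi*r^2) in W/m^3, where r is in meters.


r = D / 2 / 1000 = 9.8 / 2 / 1000 = 0.0049 m
q''' = q' / (pi * r^2)
q''' = 432 / (pi * 0.0049^2)
q''' = 5.7272e+06 W/m^3

5.7272e+06


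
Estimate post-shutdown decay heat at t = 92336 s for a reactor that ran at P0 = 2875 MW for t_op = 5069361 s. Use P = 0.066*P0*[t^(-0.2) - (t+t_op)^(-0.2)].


P/P0 = 0.066 * [t^(-0.2) - (t + t_op)^(-0.2)]
P/P0 = 0.066 * [92336^(-0.2) - (92336 + 5069361)^(-0.2)]
P/P0 = 0.066 * [0.1016075 - 0.04544033] = 0.003707033
P = 2875 * 0.003707033 = 10.658 MW

10.658


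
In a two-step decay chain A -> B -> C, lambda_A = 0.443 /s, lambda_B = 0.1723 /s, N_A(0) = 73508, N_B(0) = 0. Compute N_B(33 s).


N_B(t) = lambda_A * N_A0 / (lambda_B - lambda_A) * [exp(-lambda_A*t) - exp(-lambda_B*t)]
exp(-0.443*33) = 4.477638e-07; exp(-0.1723*33) = 0.003393478
N_B = 0.443 * 73508 / (0.1723 - 0.443) * (4.477638e-07 - 0.003393478)
N_B = 408.17

408.17


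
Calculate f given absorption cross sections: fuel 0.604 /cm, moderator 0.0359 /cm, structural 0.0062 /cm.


f = Sigma_a_fuel / (Sigma_a_fuel + Sigma_a_mod + Sigma_a_other)
f = 0.604 / (0.604 + 0.0359 + 0.0062)
f = 0.93484

0.93484


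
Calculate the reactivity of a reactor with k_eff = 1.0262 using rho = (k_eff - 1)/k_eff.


rho = (k_eff - 1) / k_eff
rho = (1.0262 - 1) / 1.0262
rho = 0.025531

0.025531


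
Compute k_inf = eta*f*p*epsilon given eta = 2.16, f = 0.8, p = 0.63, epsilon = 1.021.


k_inf = eta * f * p * epsilon
k_inf = 2.16 * 0.8 * 0.63 * 1.021
k_inf = 1.1115

1.1115


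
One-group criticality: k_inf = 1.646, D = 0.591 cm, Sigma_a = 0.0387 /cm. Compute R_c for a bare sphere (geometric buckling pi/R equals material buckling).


L^2 = D / Sigma_a = 0.591 / 0.0387 = 15.27132 cm^2
B_m^2 = (k_inf - 1) / L^2 = (1.646 - 1) / 15.27132 = 0.04230152 /cm^2
For a bare sphere: B_g = pi/R, so R_c = pi / sqrt(B_m^2)
R_c = pi / sqrt(0.04230152) = 15.275 cm

15.275


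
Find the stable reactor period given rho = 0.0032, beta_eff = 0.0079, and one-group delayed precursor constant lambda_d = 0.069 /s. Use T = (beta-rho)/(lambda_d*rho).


T = (beta - rho) / (lambda_d * rho)
T = (0.0079 - 0.0032) / (0.069 * 0.0032)
T = 21.286 s

21.286


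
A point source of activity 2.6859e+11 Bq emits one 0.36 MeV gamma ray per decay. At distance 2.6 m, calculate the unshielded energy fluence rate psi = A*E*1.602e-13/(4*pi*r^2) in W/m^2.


psi = A * E * 1.602e-13 / (4*pi*r^2)
psi = 2.6859e+11 * 0.36 * 1.602e-13 / (4*pi*2.6^2)
psi = 1.8235e-04 W/m^2

1.8235e-04


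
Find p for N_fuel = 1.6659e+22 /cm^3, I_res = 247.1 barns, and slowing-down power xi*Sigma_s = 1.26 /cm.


p = exp(-N * I * 1e-24 / (xi*Sigma_s))
p = exp(-1.6659e+22 * 247.1 * 1e-24 / 1.26)
p = 0.038120

0.038120


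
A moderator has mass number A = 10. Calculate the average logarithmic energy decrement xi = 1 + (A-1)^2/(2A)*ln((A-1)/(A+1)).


xi = 1 + (A-1)^2/(2A) * ln((A-1)/(A+1))
xi = 1 + (10-1)^2/(2*10) * ln((10-1)/(10 +1))
xi = 0.18728

0.18728


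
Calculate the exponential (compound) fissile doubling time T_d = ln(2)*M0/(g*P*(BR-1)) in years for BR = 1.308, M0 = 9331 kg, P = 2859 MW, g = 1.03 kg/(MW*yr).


Breeding gain G = BR - 1 = 1.308 - 1 = 0.308
Fissile production rate = g * P * G = 1.03 * 2859 * 0.308 = 906.98916 kg/yr
T_d = ln(2) * M0 / (g * P * G)
T_d = ln(2) * 9331 / 906.98916 = 7.1310 yr

7.1310


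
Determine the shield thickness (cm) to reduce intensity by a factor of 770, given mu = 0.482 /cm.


x = ln(factor) / mu
x = ln(770) / 0.482
x = 13.789 cm

13.789


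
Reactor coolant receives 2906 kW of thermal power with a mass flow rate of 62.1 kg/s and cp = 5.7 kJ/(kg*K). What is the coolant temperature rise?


dT = Q / (m_dot * cp)
dT = 2906 / (62.1 * 5.7)
dT = 8.2097 C

8.2097


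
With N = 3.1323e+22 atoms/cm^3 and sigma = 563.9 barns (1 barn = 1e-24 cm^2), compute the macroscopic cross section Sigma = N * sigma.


Sigma = N * sigma_barns * 1e-24
Sigma = 3.1323e+22 * 563.9 * 1e-24
Sigma = 17.663 /cm

17.663


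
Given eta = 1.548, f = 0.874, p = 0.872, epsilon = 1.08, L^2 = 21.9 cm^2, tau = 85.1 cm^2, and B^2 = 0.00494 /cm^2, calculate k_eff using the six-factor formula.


k_inf = eta*f*p*eps = 1.548*0.874*0.872*1.08 = 1.274156
P_TNL = 1/(1 + L^2*B^2) = 1/(1 + 21.9*0.00494) = 0.9023756
P_FNL = exp(-B^2*tau) = exp(-0.00494*85.1) = 0.6567880
k_eff = k_inf * P_TNL * P_FNL = 1.274156 * 0.9023756 * 0.6567880
k_eff = 0.75515

0.75515


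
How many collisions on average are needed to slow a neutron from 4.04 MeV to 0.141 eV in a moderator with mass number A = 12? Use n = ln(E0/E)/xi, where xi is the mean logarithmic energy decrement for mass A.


xi = 1 + (A-1)^2/(2A)*ln((A-1)/(A+1)) = 0.1577690 (for A = 12)
n = ln(E0/E) / xi
n = ln(4.04e6 / 0.141) / 0.1577690
n = ln(2.865248e+07) / 0.1577690 = 108.83

108.83


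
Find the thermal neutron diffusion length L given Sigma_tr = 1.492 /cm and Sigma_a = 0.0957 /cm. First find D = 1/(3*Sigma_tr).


D = 1 / (3 * Sigma_tr) = 1 / (3 * 1.492) = 0.2234138 cm
L = sqrt(D / Sigma_a)
L = sqrt(0.2234138 / 0.0957)
L = 1.5279 cm

1.5279


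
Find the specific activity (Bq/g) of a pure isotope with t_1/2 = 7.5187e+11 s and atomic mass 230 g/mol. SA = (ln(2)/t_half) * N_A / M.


lambda = ln(2) / t_half = ln(2) / 7.5187e+11 = 9.218976e-13 /s
SA = lambda * N_A / M
SA = 9.218976e-13 * 6.022e23 / 230
SA = 2.4138e+09 Bq/g

2.4138e+09


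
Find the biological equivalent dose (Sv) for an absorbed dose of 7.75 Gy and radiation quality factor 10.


H = D * Q
H = 7.75 * 10
H = 77.500 Sv

77.500


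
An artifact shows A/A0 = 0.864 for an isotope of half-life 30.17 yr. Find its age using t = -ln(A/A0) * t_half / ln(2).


lambda = ln(2) / t_half = ln(2) / 30.17 = 0.02297472 /yr
t = -ln(A/A0) / lambda
t = -ln(0.864) / 0.02297472
t = 6.3628 yr

6.3628


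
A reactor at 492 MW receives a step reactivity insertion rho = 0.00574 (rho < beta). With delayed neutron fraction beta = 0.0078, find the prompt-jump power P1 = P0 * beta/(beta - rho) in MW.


P1/P0 = beta / (beta - rho)
P1/P0 = 0.0078 / (0.0078 - 0.00574) = 3.786408
P1 = 492 * 3.786408 = 1862.9 MW

1862.9


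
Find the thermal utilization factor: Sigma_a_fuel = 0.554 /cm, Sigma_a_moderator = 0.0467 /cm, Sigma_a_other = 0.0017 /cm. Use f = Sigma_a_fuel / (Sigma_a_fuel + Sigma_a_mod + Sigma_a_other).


f = Sigma_a_fuel / (Sigma_a_fuel + Sigma_a_mod + Sigma_a_other)
f = 0.554 / (0.554 + 0.0467 + 0.0017)
f = 0.91965

0.91965


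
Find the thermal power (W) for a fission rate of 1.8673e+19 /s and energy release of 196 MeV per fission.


P = fission_rate * E_MeV * 1.602e-13
P = 1.8673e+19 * 196 * 1.602e-13
P = 5.8632e+08 W

5.8632e+08


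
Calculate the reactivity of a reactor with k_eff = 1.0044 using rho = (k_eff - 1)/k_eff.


rho = (k_eff - 1) / k_eff
rho = (1.0044 - 1) / 1.0044
rho = 0.0043807

0.0043807


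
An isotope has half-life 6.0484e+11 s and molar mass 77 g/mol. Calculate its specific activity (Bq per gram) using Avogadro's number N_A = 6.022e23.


lambda = ln(2) / t_half = ln(2) / 6.0484e+11 = 1.146001e-12 /s
SA = lambda * N_A / M
SA = 1.146001e-12 * 6.022e23 / 77
SA = 8.9626e+09 Bq/g

8.9626e+09


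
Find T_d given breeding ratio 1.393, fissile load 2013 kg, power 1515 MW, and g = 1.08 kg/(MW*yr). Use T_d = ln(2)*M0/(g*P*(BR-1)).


Breeding gain G = BR - 1 = 1.393 - 1 = 0.393
Fissile production rate = g * P * G = 1.08 * 1515 * 0.393 = 643.0266 kg/yr
T_d = ln(2) * M0 / (g * P * G)
T_d = ln(2) * 2013 / 643.0266 = 2.1699 yr

2.1699


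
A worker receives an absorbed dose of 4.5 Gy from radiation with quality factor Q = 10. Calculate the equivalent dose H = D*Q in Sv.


H = D * Q
H = 4.5 * 10
H = 45.000 Sv

45.000


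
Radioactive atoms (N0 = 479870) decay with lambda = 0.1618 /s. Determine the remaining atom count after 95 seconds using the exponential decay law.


N = N0 * exp(-lambda * t)
N = 479870 * exp(-0.1618 * 95)
N = 0.10129

0.10129


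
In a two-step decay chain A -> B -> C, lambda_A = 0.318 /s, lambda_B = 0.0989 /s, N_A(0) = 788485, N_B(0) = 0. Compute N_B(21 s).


N_B(t) = lambda_A * N_A0 / (lambda_B - lambda_A) * [exp(-lambda_A*t) - exp(-lambda_B*t)]
exp(-0.318*21) = 0.001258292; exp(-0.0989*21) = 0.1253181
N_B = 0.318 * 788485 / (0.0989 - 0.318) * (0.001258292 - 0.1253181)
N_B = 141974

141974


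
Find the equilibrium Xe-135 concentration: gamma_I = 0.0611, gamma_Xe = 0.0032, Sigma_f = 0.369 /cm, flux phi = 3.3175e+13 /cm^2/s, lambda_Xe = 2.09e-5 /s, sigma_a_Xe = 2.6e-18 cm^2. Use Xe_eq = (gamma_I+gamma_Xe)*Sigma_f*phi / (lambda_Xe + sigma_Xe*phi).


Xe_eq = (gamma_I + gamma_Xe) * Sigma_f * phi / (lambda_Xe + sigma_Xe * phi)
Numerator = (0.0611 + 0.0032) * 0.369 * 3.3175e+13 = 7.871333e+11
Denominator = 2.09e-5 + 2.6e-18 * 3.3175e+13 = 1.071550e-04
Xe_eq = 7.871333e+11 / 1.071550e-04 = 7.3457e+15 /cm^3

7.3457e+15


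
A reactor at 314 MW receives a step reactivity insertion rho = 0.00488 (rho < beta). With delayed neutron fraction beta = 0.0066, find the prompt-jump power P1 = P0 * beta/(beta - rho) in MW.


P1/P0 = beta / (beta - rho)
P1/P0 = 0.0066 / (0.0066 - 0.00488) = 3.837209
P1 = 314 * 3.837209 = 1204.9 MW

1204.9


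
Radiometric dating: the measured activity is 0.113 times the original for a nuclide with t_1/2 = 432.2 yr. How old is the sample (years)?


lambda = ln(2) / t_half = ln(2) / 432.2 = 0.001603765 /yr
t = -ln(A/A0) / lambda
t = -ln(0.113) / 0.001603765
t = 1359.5 yr

1359.5


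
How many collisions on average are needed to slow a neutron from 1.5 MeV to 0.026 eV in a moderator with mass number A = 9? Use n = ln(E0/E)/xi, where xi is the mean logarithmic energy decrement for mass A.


xi = 1 + (A-1)^2/(2A)*ln((A-1)/(A+1)) = 0.2066007 (for A = 9)
n = ln(E0/E) / xi
n = ln(1.5e6 / 0.026) / 0.2066007
n = ln(5.769231e+07) / 0.2066007 = 86.498

86.498


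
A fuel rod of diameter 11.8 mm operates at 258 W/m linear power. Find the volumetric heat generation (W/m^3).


r = D / 2 / 1000 = 11.8 / 2 / 1000 = 0.0059 m
q''' = q' / (pi * r^2)
q''' = 258 / (pi * 0.0059^2)
q''' = 2.3592e+06 W/m^3

2.3592e+06


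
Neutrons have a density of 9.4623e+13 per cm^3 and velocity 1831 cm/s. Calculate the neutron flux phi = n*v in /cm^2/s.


phi = n * v
phi = 9.4623e+13 * 1831
phi = 1.7325e+17 /cm^2/s

1.7325e+17


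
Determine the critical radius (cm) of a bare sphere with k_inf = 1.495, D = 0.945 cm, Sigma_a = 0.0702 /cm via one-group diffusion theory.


L^2 = D / Sigma_a = 0.945 / 0.0702 = 13.46154 cm^2
B_m^2 = (k_inf - 1) / L^2 = (1.495 - 1) / 13.46154 = 0.03677142 /cm^2
For a bare sphere: B_g = pi/R, so R_c = pi / sqrt(B_m^2)
R_c = pi / sqrt(0.03677142) = 16.383 cm

16.383


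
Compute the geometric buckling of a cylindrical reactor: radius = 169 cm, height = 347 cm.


B^2 = (2.405/R)^2 + (pi/H)^2
B^2 = (2.405/169)^2 + (pi/347)^2
B^2 = 2.8448e-04 /cm^2

2.8448e-04


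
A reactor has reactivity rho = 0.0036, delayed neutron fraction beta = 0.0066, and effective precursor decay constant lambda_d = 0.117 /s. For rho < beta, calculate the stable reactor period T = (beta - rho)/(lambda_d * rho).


T = (beta - rho) / (lambda_d * rho)
T = (0.0066 - 0.0036) / (0.117 * 0.0036)
T = 7.1225 s

7.1225


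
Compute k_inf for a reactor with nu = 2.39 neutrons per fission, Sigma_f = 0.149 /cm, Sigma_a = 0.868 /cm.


k_inf = nu * Sigma_f / Sigma_a
k_inf = 2.39 * 0.149 / 0.868
k_inf = 0.41026

0.41026


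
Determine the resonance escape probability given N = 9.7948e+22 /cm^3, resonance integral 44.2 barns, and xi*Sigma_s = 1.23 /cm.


p = exp(-N * I * 1e-24 / (xi*Sigma_s))
p = exp(-9.7948e+22 * 44.2 * 1e-24 / 1.23)
p = 0.029607

0.029607


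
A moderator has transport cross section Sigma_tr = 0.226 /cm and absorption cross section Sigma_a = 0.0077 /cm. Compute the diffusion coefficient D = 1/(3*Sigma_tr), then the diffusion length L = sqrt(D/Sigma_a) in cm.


D = 1 / (3 * Sigma_tr) = 1 / (3 * 0.226) = 1.474926 cm
L = sqrt(D / Sigma_a)
L = sqrt(1.474926 / 0.0077)
L = 13.840 cm

13.840


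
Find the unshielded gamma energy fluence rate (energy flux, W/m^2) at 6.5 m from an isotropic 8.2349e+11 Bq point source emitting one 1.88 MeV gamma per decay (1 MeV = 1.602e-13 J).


psi = A * E * 1.602e-13 / (4*pi*r^2)
psi = 8.2349e+11 * 1.88 * 1.602e-13 / (4*pi*6.5^2)
psi = 4.6713e-04 W/m^2

4.6713e-04


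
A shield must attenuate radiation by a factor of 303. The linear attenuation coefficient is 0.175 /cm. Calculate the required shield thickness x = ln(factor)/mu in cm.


x = ln(factor) / mu
x = ln(303) / 0.175
x = 32.650 cm

32.650


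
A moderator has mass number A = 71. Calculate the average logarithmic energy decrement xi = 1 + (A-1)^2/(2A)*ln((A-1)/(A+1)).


xi = 1 + (A-1)^2/(2A) * ln((A-1)/(A+1))
xi = 1 + (71-1)^2/(2*71) * ln((71-1)/(71 +1))
xi = 0.027906

0.027906


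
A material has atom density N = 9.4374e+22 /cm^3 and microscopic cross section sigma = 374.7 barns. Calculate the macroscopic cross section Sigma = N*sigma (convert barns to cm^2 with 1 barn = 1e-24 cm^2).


Sigma = N * sigma_barns * 1e-24
Sigma = 9.4374e+22 * 374.7 * 1e-24
Sigma = 35.362 /cm

35.362


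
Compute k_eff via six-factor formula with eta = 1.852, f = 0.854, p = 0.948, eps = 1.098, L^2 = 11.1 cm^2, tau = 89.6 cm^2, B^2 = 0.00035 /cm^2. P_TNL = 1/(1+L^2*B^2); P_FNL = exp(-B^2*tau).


k_inf = eta*f*p*eps = 1.852*0.854*0.948*1.098 = 1.646302
P_TNL = 1/(1 + L^2*B^2) = 1/(1 + 11.1*0.00035) = 0.9961300
P_FNL = exp(-B^2*tau) = exp(-0.00035*89.6) = 0.9691266
k_eff = k_inf * P_TNL * P_FNL = 1.646302 * 0.9961300 * 0.9691266
k_eff = 1.5893

1.5893


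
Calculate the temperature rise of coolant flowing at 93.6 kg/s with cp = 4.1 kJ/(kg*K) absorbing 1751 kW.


dT = Q / (m_dot * cp)
dT = 1751 / (93.6 * 4.1)
dT = 4.5627 C

4.5627


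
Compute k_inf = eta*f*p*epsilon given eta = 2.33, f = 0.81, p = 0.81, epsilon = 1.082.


k_inf = eta * f * p * epsilon
k_inf = 2.33 * 0.81 * 0.81 * 1.082
k_inf = 1.6541

1.6541


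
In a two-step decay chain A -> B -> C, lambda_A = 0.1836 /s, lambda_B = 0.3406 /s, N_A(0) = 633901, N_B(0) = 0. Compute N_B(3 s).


N_B(t) = lambda_A * N_A0 / (lambda_B - lambda_A) * [exp(-lambda_A*t) - exp(-lambda_B*t)]
exp(-0.1836*3) = 0.5764884; exp(-0.3406*3) = 0.3599465
N_B = 0.1836 * 633901 / (0.3406 - 0.1836) * (0.5764884 - 0.3599465)
N_B = 160523

160523


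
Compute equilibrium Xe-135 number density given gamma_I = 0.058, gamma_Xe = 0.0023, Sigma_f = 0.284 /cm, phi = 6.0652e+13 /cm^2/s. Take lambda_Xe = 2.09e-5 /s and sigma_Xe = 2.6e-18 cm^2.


Xe_eq = (gamma_I + gamma_Xe) * Sigma_f * phi / (lambda_Xe + sigma_Xe * phi)
Numerator = (0.058 + 0.0023) * 0.284 * 6.0652e+13 = 1.038678e+12
Denominator = 2.09e-5 + 2.6e-18 * 6.0652e+13 = 1.785952e-04
Xe_eq = 1.038678e+12 / 1.785952e-04 = 5.8158e+15 /cm^3

5.8158e+15


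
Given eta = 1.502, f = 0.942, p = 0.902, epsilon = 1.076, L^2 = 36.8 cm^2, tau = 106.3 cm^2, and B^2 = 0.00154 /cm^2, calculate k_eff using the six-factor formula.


k_inf = eta*f*p*eps = 1.502*0.942*0.902*1.076 = 1.373218
P_TNL = 1/(1 + L^2*B^2) = 1/(1 + 36.8*0.00154) = 0.9463675
P_FNL = exp(-B^2*tau) = exp(-0.00154*106.3) = 0.8489950
k_eff = k_inf * P_TNL * P_FNL = 1.373218 * 0.9463675 * 0.8489950
k_eff = 1.1033

1.1033


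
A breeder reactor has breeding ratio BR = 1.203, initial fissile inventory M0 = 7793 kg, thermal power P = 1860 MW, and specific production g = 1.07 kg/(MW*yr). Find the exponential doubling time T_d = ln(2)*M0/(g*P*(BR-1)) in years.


Breeding gain G = BR - 1 = 1.203 - 1 = 0.203
Fissile production rate = g * P * G = 1.07 * 1860 * 0.203 = 404.0106 kg/yr
T_d = ln(2) * M0 / (g * P * G)
T_d = ln(2) * 7793 / 404.0106 = 13.370 yr

13.370


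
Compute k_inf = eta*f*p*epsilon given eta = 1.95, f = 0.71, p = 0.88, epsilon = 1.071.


k_inf = eta * f * p * epsilon
k_inf = 1.95 * 0.71 * 0.88 * 1.071
k_inf = 1.3049

1.3049


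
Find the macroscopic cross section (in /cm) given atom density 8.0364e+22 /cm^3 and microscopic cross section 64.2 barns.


Sigma = N * sigma_barns * 1e-24
Sigma = 8.0364e+22 * 64.2 * 1e-24
Sigma = 5.1594 /cm

5.1594


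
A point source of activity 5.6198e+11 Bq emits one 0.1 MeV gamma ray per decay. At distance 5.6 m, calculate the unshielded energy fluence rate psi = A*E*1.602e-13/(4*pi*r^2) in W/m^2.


psi = A * E * 1.602e-13 / (4*pi*r^2)
psi = 5.6198e+11 * 0.1 * 1.602e-13 / (4*pi*5.6^2)
psi = 2.2845e-05 W/m^2

2.2845e-05


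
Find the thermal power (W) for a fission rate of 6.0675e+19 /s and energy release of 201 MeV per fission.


P = fission_rate * E_MeV * 1.602e-13
P = 6.0675e+19 * 201 * 1.602e-13
P = 1.9537e+09 W

1.9537e+09


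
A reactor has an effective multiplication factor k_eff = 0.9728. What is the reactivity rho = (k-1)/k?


rho = (k_eff - 1) / k_eff
rho = (0.9728 - 1) / 0.9728
rho = -0.027961

-0.027961


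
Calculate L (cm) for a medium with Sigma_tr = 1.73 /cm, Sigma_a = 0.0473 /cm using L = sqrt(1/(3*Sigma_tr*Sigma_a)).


D = 1 / (3 * Sigma_tr) = 1 / (3 * 1.73) = 0.1926782 cm
L = sqrt(D / Sigma_a)
L = sqrt(0.1926782 / 0.0473)
L = 2.0183 cm

2.0183


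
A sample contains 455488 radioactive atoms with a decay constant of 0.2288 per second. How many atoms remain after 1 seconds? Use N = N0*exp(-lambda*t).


N = N0 * exp(-lambda * t)
N = 455488 * exp(-0.2288 * 1)
N = 362335

362335


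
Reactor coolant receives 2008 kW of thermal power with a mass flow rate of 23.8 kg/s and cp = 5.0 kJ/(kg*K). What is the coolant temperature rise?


dT = Q / (m_dot * cp)
dT = 2008 / (23.8 * 5.0)
dT = 16.874 C

16.874


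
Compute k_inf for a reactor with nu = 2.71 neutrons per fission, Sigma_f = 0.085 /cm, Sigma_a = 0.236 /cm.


k_inf = nu * Sigma_f / Sigma_a
k_inf = 2.71 * 0.085 / 0.236
k_inf = 0.97606

0.97606


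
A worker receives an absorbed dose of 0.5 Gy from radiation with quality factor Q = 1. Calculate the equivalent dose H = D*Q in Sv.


H = D * Q
H = 0.5 * 1
H = 0.50000 Sv

0.50000


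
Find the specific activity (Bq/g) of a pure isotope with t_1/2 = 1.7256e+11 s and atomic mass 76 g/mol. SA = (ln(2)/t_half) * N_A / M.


lambda = ln(2) / t_half = ln(2) / 1.7256e+11 = 4.016847e-12 /s
SA = lambda * N_A / M
SA = 4.016847e-12 * 6.022e23 / 76
SA = 3.1828e+10 Bq/g

3.1828e+10


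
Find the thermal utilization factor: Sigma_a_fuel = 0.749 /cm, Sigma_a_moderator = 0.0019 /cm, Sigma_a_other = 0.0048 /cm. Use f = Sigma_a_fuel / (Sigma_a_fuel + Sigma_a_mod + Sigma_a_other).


f = Sigma_a_fuel / (Sigma_a_fuel + Sigma_a_mod + Sigma_a_other)
f = 0.749 / (0.749 + 0.0019 + 0.0048)
f = 0.99113

0.99113


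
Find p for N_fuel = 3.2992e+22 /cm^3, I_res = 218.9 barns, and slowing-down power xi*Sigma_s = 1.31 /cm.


p = exp(-N * I * 1e-24 / (xi*Sigma_s))
p = exp(-3.2992e+22 * 218.9 * 1e-24 / 1.31)
p = 0.0040342

0.0040342


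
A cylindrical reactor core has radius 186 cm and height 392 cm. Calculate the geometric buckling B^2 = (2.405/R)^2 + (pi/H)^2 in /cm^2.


B^2 = (2.405/R)^2 + (pi/H)^2
B^2 = (2.405/186)^2 + (pi/392)^2
B^2 = 2.3142e-04 /cm^2

2.3142e-04


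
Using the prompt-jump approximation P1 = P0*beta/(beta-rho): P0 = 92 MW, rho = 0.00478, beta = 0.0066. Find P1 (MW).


P1/P0 = beta / (beta - rho)
P1/P0 = 0.0066 / (0.0066 - 0.00478) = 3.626374
P1 = 92 * 3.626374 = 333.63 MW

333.63


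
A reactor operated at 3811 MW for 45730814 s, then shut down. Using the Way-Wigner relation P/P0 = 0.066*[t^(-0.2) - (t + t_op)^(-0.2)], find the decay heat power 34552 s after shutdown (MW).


P/P0 = 0.066 * [t^(-0.2) - (t + t_op)^(-0.2)]
P/P0 = 0.066 * [34552^(-0.2) - (34552 + 45730814)^(-0.2)]
P/P0 = 0.066 * [0.1236817 - 0.02936923] = 0.006224623
P = 3811 * 0.006224623 = 23.722 MW

23.722


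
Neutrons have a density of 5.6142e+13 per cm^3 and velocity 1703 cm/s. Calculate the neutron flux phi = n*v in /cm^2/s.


phi = n * v
phi = 5.6142e+13 * 1703
phi = 9.5610e+16 /cm^2/s

9.5610e+16


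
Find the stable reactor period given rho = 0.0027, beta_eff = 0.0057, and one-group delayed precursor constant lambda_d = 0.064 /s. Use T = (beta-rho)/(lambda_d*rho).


T = (beta - rho) / (lambda_d * rho)
T = (0.0057 - 0.0027) / (0.064 * 0.0027)
T = 17.361 s

17.361


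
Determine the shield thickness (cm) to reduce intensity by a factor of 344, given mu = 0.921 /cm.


x = ln(factor) / mu
x = ln(344) / 0.921
x = 6.3416 cm

6.3416


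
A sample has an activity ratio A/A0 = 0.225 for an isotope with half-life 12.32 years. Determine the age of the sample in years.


lambda = ln(2) / t_half = ln(2) / 12.32 = 0.05626195 /yr
t = -ln(A/A0) / lambda
t = -ln(0.225) / 0.05626195
t = 26.513 yr

26.513


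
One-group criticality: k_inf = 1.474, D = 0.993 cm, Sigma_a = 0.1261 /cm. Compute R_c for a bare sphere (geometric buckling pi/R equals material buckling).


L^2 = D / Sigma_a = 0.993 / 0.1261 = 7.874703 cm^2
B_m^2 = (k_inf - 1) / L^2 = (1.474 - 1) / 7.874703 = 0.06019275 /cm^2
For a bare sphere: B_g = pi/R, so R_c = pi / sqrt(B_m^2)
R_c = pi / sqrt(0.06019275) = 12.805 cm

12.805


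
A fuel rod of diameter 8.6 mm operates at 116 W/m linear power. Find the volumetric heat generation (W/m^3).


r = D / 2 / 1000 = 8.6 / 2 / 1000 = 0.0043 m
q''' = q' / (pi * r^2)
q''' = 116 / (pi * 0.0043^2)
q''' = 1.9970e+06 W/m^3

1.9970e+06


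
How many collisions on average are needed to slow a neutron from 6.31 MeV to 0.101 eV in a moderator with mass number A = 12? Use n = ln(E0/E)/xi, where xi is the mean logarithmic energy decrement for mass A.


xi = 1 + (A-1)^2/(2A)*ln((A-1)/(A+1)) = 0.1577690 (for A = 12)
n = ln(E0/E) / xi
n = ln(6.31e6 / 0.101) / 0.1577690
n = ln(6.247525e+07) / 0.1577690 = 113.78

113.78


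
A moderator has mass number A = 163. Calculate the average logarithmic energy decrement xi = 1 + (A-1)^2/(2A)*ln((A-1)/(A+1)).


xi = 1 + (A-1)^2/(2A) * ln((A-1)/(A+1))
xi = 1 + (163-1)^2/(2*163) * ln((163-1)/(163 +1))
xi = 0.012220

0.012220


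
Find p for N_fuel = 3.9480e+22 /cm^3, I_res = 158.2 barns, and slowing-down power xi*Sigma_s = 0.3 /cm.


p = exp(-N * I * 1e-24 / (xi*Sigma_s))
p = exp(-3.9480e+22 * 158.2 * 1e-24 / 0.3)
p = 9.0860e-10

9.0860e-10


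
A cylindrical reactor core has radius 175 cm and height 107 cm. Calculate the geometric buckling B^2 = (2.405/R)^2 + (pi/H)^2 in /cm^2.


B^2 = (2.405/R)^2 + (pi/H)^2
B^2 = (2.405/175)^2 + (pi/107)^2
B^2 = 0.0010509 /cm^2

0.0010509


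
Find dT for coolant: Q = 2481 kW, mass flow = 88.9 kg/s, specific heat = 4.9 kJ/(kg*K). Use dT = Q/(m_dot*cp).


dT = Q / (m_dot * cp)
dT = 2481 / (88.9 * 4.9)
dT = 5.6955 C

5.6955


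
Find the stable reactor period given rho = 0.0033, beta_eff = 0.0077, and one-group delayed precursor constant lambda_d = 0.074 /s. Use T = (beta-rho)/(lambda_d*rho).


T = (beta - rho) / (lambda_d * rho)
T = (0.0077 - 0.0033) / (0.074 * 0.0033)
T = 18.018 s

18.018


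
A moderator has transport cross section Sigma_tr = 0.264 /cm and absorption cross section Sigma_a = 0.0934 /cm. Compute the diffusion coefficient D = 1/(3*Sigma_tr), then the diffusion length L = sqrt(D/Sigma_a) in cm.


D = 1 / (3 * Sigma_tr) = 1 / (3 * 0.264) = 1.262626 cm
L = sqrt(D / Sigma_a)
L = sqrt(1.262626 / 0.0934)
L = 3.6767 cm

3.6767


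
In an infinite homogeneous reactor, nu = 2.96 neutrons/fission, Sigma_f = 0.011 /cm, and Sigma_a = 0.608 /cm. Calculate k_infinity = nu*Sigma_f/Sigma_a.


k_inf = nu * Sigma_f / Sigma_a
k_inf = 2.96 * 0.011 / 0.608
k_inf = 0.053553

0.053553


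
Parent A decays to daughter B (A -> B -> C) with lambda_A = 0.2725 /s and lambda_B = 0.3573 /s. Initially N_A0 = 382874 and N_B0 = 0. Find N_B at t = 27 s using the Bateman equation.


N_B(t) = lambda_A * N_A0 / (lambda_B - lambda_A) * [exp(-lambda_A*t) - exp(-lambda_B*t)]
exp(-0.2725*27) = 6.377909e-04; exp(-0.3573*27) = 6.461267e-05
N_B = 0.2725 * 382874 / (0.3573 - 0.2725) * (6.377909e-04 - 6.461267e-05)
N_B = 705.21

705.21


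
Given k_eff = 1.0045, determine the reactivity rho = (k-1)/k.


rho = (k_eff - 1) / k_eff
rho = (1.0045 - 1) / 1.0045
rho = 0.0044798

0.0044798


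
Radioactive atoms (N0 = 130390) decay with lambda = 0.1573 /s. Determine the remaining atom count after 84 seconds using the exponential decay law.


N = N0 * exp(-lambda * t)
N = 130390 * exp(-0.1573 * 84)
N = 0.23814

0.23814


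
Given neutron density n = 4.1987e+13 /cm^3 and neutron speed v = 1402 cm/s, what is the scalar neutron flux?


phi = n * v
phi = 4.1987e+13 * 1402
phi = 5.8866e+16 /cm^2/s

5.8866e+16


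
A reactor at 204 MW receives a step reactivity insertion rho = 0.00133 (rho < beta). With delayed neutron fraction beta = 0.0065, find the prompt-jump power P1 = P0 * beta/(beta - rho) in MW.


P1/P0 = beta / (beta - rho)
P1/P0 = 0.0065 / (0.0065 - 0.00133) = 1.257253
P1 = 204 * 1.257253 = 256.48 MW

256.48


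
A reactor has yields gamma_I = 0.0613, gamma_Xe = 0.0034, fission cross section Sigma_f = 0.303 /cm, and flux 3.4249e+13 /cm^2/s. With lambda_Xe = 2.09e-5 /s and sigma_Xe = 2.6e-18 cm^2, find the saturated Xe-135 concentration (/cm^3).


Xe_eq = (gamma_I + gamma_Xe) * Sigma_f * phi / (lambda_Xe + sigma_Xe * phi)
Numerator = (0.0613 + 0.0034) * 0.303 * 3.4249e+13 = 6.714208e+11
Denominator = 2.09e-5 + 2.6e-18 * 3.4249e+13 = 1.099474e-04
Xe_eq = 6.714208e+11 / 1.099474e-04 = 6.1067e+15 /cm^3

6.1067e+15


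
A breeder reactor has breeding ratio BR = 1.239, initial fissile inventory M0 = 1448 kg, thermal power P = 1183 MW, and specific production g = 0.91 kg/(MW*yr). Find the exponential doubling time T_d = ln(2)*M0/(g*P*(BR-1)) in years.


Breeding gain G = BR - 1 = 1.239 - 1 = 0.239
Fissile production rate = g * P * G = 0.91 * 1183 * 0.239 = 257.29067 kg/yr
T_d = ln(2) * M0 / (g * P * G)
T_d = ln(2) * 1448 / 257.29067 = 3.9009 yr

3.9009


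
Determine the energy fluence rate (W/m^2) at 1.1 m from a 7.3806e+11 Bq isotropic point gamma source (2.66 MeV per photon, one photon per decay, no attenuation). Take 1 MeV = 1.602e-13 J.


psi = A * E * 1.602e-13 / (4*pi*r^2)
psi = 7.3806e+11 * 2.66 * 1.602e-13 / (4*pi*1.1^2)
psi = 0.020684 W/m^2

0.020684


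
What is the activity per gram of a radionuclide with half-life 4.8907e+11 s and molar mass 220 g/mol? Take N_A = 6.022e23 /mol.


lambda = ln(2) / t_half = ln(2) / 4.8907e+11 = 1.417276e-12 /s
SA = lambda * N_A / M
SA = 1.417276e-12 * 6.022e23 / 220
SA = 3.8795e+09 Bq/g

3.8795e+09


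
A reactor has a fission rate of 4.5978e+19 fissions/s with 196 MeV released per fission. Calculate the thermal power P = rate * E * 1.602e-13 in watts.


P = fission_rate * E_MeV * 1.602e-13
P = 4.5978e+19 * 196 * 1.602e-13
P = 1.4437e+09 W

1.4437e+09


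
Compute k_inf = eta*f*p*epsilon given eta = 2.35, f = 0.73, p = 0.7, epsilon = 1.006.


k_inf = eta * f * p * epsilon
k_inf = 2.35 * 0.73 * 0.7 * 1.006
k_inf = 1.2081

1.2081


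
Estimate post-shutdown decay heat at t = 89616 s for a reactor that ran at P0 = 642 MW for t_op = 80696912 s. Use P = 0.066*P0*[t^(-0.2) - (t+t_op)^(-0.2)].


P/P0 = 0.066 * [t^(-0.2) - (t + t_op)^(-0.2)]
P/P0 = 0.066 * [89616^(-0.2) - (89616 + 80696912)^(-0.2)]
P/P0 = 0.066 * [0.1022169 - 0.02621393] = 0.005016196
P = 642 * 0.005016196 = 3.2204 MW

3.2204


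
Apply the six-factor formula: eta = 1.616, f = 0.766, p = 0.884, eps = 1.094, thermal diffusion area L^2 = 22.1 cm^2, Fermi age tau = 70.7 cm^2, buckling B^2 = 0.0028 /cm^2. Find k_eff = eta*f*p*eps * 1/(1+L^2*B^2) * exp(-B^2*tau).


k_inf = eta*f*p*eps = 1.616*0.766*0.884*1.094 = 1.197126
P_TNL = 1/(1 + L^2*B^2) = 1/(1 + 22.1*0.0028) = 0.9417260
P_FNL = exp(-B^2*tau) = exp(-0.0028*70.7) = 0.8204027
k_eff = k_inf * P_TNL * P_FNL = 1.197126 * 0.9417260 * 0.8204027
k_eff = 0.92489

0.92489


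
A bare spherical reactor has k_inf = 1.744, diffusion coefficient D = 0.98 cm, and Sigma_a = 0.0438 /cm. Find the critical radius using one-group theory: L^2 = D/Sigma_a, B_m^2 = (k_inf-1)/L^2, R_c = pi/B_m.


L^2 = D / Sigma_a = 0.98 / 0.0438 = 22.37443 cm^2
B_m^2 = (k_inf - 1) / L^2 = (1.744 - 1) / 22.37443 = 0.03325224 /cm^2
For a bare sphere: B_g = pi/R, so R_c = pi / sqrt(B_m^2)
R_c = pi / sqrt(0.03325224) = 17.228 cm

17.228


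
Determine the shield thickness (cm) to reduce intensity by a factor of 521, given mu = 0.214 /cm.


x = ln(factor) / mu
x = ln(521) / 0.214
x = 29.232 cm

29.232


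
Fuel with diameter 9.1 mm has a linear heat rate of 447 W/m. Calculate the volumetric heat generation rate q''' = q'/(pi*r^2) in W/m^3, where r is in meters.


r = D / 2 / 1000 = 9.1 / 2 / 1000 = 0.00455 m
q''' = q' / (pi * r^2)
q''' = 447 / (pi * 0.00455^2)
q''' = 6.8728e+06 W/m^3

6.8728e+06


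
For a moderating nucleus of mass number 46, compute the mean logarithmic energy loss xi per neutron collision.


xi = 1 + (A-1)^2/(2A) * ln((A-1)/(A+1))
xi = 1 + (46-1)^2/(2*46) * ln((46-1)/(46 +1))
xi = 0.042855

0.042855


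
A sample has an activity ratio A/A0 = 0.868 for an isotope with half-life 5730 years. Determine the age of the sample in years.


lambda = ln(2) / t_half = ln(2) / 5730 = 1.209681e-04 /yr
t = -ln(A/A0) / lambda
t = -ln(0.868) / 1.209681e-04
t = 1170.3 yr

1170.3


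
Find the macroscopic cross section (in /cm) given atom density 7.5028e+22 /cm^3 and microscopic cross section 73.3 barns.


Sigma = N * sigma_barns * 1e-24
Sigma = 7.5028e+22 * 73.3 * 1e-24
Sigma = 5.4996 /cm

5.4996
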